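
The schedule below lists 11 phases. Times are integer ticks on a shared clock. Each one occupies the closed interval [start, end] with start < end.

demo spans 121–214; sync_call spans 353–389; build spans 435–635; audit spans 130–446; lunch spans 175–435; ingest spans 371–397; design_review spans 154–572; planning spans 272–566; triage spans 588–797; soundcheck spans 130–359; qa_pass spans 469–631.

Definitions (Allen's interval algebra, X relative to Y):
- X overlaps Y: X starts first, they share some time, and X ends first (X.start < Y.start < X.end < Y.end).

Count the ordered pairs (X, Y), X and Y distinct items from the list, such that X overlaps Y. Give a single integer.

19

Checking all 110 ordered pairs for relation 'overlaps'; matching pairs in alphabetical order:
(audit, build): audit overlaps build ✓
(audit, design_review): audit overlaps design_review ✓
(audit, planning): audit overlaps planning ✓
(build, triage): build overlaps triage ✓
(demo, audit): demo overlaps audit ✓
(demo, design_review): demo overlaps design_review ✓
(demo, lunch): demo overlaps lunch ✓
(demo, soundcheck): demo overlaps soundcheck ✓
(design_review, build): design_review overlaps build ✓
(design_review, qa_pass): design_review overlaps qa_pass ✓
(lunch, planning): lunch overlaps planning ✓
(planning, build): planning overlaps build ✓
(planning, qa_pass): planning overlaps qa_pass ✓
(qa_pass, triage): qa_pass overlaps triage ✓
(soundcheck, design_review): soundcheck overlaps design_review ✓
(soundcheck, lunch): soundcheck overlaps lunch ✓
(soundcheck, planning): soundcheck overlaps planning ✓
(soundcheck, sync_call): soundcheck overlaps sync_call ✓
(sync_call, ingest): sync_call overlaps ingest ✓
Count: 19.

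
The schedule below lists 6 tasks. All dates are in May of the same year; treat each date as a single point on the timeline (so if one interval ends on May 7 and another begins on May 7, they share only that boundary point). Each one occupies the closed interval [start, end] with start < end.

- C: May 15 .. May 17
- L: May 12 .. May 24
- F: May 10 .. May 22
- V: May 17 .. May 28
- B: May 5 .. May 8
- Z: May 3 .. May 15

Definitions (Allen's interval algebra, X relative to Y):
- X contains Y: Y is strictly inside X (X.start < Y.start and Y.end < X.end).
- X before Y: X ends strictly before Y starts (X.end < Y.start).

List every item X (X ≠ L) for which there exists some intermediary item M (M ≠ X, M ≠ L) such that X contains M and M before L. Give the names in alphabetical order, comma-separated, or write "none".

Z

Target L = [May 12, May 24].
Intermediaries M with M before L: B.
Via B — items with X contains B: Z.
Union: Z.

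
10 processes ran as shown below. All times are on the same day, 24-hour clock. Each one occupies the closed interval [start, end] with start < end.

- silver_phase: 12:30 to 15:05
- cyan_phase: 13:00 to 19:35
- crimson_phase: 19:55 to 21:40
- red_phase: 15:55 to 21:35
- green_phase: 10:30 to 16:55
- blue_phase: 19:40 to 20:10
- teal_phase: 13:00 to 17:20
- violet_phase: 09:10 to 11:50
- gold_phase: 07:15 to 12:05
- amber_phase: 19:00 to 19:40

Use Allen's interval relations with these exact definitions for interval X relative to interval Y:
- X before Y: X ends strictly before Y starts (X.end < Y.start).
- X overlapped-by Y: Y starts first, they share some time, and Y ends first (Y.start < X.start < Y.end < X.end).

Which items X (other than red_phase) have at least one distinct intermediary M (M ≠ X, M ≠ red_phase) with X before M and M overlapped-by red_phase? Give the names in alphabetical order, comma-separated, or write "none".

amber_phase, cyan_phase, gold_phase, green_phase, silver_phase, teal_phase, violet_phase

Target red_phase = [15:55, 21:35].
Intermediaries M with M overlapped-by red_phase: crimson_phase.
Via crimson_phase — items with X before crimson_phase: amber_phase, cyan_phase, gold_phase, green_phase, silver_phase, teal_phase, violet_phase.
Union: amber_phase, cyan_phase, gold_phase, green_phase, silver_phase, teal_phase, violet_phase.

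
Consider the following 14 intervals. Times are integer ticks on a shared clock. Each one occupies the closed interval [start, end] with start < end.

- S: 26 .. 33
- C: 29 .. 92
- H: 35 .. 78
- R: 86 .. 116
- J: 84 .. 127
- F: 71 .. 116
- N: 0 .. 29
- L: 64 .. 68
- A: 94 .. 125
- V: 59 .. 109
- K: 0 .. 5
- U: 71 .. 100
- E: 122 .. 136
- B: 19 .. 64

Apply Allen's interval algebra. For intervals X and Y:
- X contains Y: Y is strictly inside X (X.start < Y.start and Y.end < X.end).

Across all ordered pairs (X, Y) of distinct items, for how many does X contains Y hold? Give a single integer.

8

Checking all 182 ordered pairs for relation 'contains'; matching pairs in alphabetical order:
(B, S): B contains S ✓
(C, H): C contains H ✓
(C, L): C contains L ✓
(H, L): H contains L ✓
(J, A): J contains A ✓
(J, R): J contains R ✓
(V, L): V contains L ✓
(V, U): V contains U ✓
Count: 8.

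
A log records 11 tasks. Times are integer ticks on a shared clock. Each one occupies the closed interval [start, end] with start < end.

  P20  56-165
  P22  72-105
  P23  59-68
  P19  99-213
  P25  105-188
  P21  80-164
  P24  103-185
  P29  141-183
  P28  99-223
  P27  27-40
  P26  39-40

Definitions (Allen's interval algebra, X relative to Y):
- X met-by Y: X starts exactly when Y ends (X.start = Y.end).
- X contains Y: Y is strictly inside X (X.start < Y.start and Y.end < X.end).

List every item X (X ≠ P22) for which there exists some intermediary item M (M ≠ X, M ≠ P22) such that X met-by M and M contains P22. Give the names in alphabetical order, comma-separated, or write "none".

Target P22 = [72, 105].
Intermediaries M with M contains P22: P20.
Via P20 — items with X met-by P20: none.
Union: none.

none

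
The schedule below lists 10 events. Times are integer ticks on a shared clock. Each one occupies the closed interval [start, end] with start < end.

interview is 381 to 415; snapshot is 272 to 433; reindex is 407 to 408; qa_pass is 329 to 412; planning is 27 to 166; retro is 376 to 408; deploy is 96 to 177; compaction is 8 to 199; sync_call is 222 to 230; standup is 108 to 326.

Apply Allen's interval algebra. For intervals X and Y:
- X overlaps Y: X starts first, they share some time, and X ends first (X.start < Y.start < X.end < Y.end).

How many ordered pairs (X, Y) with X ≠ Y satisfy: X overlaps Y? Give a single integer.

7

Checking all 90 ordered pairs for relation 'overlaps'; matching pairs in alphabetical order:
(compaction, standup): compaction overlaps standup ✓
(deploy, standup): deploy overlaps standup ✓
(planning, deploy): planning overlaps deploy ✓
(planning, standup): planning overlaps standup ✓
(qa_pass, interview): qa_pass overlaps interview ✓
(retro, interview): retro overlaps interview ✓
(standup, snapshot): standup overlaps snapshot ✓
Count: 7.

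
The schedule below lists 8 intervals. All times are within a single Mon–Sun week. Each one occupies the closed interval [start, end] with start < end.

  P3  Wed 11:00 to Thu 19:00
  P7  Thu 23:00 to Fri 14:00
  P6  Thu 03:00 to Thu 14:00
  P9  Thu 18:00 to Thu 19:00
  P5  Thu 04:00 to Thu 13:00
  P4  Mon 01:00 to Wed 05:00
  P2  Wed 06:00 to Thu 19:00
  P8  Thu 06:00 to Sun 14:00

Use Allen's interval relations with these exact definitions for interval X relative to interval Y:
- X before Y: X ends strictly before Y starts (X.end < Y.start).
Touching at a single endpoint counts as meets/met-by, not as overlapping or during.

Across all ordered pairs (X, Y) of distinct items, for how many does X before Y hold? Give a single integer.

Checking all 56 ordered pairs for relation 'before'; matching pairs in alphabetical order:
(P2, P7): P2 before P7 ✓
(P3, P7): P3 before P7 ✓
(P4, P2): P4 before P2 ✓
(P4, P3): P4 before P3 ✓
(P4, P5): P4 before P5 ✓
(P4, P6): P4 before P6 ✓
(P4, P7): P4 before P7 ✓
(P4, P8): P4 before P8 ✓
(P4, P9): P4 before P9 ✓
(P5, P7): P5 before P7 ✓
(P5, P9): P5 before P9 ✓
(P6, P7): P6 before P7 ✓
(P6, P9): P6 before P9 ✓
(P9, P7): P9 before P7 ✓
Count: 14.

14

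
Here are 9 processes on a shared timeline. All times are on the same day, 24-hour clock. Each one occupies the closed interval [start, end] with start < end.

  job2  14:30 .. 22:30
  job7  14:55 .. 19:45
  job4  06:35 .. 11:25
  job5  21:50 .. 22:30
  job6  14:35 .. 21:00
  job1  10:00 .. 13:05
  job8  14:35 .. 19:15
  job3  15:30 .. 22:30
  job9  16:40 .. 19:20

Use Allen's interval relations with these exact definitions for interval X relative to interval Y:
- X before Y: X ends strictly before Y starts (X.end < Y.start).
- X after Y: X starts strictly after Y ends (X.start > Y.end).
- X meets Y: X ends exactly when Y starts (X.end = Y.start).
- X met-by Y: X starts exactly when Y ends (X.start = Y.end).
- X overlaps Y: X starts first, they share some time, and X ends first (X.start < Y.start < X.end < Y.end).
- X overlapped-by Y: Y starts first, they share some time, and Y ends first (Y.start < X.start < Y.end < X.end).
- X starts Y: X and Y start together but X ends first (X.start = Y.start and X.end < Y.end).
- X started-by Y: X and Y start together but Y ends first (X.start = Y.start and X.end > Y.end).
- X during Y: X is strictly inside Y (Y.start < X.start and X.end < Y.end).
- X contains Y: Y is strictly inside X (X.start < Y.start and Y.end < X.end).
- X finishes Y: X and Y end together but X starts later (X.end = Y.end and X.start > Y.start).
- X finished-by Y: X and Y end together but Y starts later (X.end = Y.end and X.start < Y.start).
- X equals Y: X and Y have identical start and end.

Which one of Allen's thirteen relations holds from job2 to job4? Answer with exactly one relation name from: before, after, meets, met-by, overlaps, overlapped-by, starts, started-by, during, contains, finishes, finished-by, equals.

job2 = [14:30, 22:30]; job4 = [06:35, 11:25].
Compare endpoints: job2.start > job4.start, job2.start > job4.end, job2.end > job4.start, job2.end > job4.end.
That pattern is 'after'.

after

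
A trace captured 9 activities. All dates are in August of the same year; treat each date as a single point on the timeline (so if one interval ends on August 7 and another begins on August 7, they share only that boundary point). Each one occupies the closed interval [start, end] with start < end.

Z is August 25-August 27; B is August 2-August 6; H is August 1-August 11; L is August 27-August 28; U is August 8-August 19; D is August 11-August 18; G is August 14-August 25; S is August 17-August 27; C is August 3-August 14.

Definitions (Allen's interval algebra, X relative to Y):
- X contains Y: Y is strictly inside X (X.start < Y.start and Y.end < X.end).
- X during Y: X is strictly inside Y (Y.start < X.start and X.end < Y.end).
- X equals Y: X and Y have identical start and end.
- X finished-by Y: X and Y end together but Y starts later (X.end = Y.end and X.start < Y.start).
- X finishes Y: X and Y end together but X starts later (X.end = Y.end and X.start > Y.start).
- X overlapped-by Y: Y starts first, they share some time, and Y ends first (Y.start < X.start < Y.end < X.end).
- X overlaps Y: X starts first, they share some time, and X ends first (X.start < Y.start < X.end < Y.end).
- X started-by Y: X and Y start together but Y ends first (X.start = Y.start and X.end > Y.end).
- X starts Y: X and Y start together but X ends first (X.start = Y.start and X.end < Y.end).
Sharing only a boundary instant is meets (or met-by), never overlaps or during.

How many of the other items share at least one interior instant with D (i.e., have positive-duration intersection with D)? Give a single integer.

4

Target D = [August 11, August 18].
B [August 2, August 6] → before → no.
C [August 3, August 14] → overlaps → counts.
G [August 14, August 25] → overlapped-by → counts.
H [August 1, August 11] → meets → no.
L [August 27, August 28] → after → no.
S [August 17, August 27] → overlapped-by → counts.
U [August 8, August 19] → contains → counts.
Z [August 25, August 27] → after → no.
Total: 4.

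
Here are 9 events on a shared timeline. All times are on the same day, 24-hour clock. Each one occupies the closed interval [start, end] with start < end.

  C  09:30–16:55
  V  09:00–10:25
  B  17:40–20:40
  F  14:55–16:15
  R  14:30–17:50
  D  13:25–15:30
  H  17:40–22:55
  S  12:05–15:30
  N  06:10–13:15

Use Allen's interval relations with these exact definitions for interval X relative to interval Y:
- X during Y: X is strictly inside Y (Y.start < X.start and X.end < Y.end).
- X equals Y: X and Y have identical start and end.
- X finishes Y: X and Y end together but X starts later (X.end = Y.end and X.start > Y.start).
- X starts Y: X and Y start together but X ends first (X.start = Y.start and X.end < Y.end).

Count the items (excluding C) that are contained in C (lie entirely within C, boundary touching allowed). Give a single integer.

3

Target C = [09:30, 16:55].
B [17:40, 20:40] → after → no.
D [13:25, 15:30] → during → counts.
F [14:55, 16:15] → during → counts.
H [17:40, 22:55] → after → no.
N [06:10, 13:15] → overlaps → no.
R [14:30, 17:50] → overlapped-by → no.
S [12:05, 15:30] → during → counts.
V [09:00, 10:25] → overlaps → no.
Total: 3.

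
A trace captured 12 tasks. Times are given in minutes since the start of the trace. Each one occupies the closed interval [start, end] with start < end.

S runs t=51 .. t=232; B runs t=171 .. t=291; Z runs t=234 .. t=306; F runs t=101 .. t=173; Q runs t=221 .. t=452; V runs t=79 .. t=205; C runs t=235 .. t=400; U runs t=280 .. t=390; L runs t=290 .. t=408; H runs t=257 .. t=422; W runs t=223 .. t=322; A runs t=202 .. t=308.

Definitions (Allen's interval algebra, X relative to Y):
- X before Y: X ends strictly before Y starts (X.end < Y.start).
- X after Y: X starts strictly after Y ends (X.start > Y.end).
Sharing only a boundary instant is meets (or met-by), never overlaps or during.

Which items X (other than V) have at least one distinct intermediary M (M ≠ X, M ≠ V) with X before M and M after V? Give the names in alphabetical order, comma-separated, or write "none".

F, S

Target V = [t=79, t=205].
Intermediaries M with M after V: C, H, L, Q, U, W, Z.
Via C — items with X before C: F, S.
Via H — items with X before H: F, S.
Via L — items with X before L: F, S.
Via Q — items with X before Q: F.
Via U — items with X before U: F, S.
Via W — items with X before W: F.
Via Z — items with X before Z: F, S.
Union: F, S.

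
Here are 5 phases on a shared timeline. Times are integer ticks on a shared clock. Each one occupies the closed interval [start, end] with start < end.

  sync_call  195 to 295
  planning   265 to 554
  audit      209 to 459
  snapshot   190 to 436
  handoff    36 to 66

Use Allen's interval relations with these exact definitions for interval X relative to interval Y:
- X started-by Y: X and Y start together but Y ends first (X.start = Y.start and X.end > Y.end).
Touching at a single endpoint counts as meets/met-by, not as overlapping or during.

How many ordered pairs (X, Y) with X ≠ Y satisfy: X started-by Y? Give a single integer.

0

Checking all 20 ordered pairs for relation 'started-by'; matching pairs in alphabetical order:
No pair satisfies it.
Count: 0.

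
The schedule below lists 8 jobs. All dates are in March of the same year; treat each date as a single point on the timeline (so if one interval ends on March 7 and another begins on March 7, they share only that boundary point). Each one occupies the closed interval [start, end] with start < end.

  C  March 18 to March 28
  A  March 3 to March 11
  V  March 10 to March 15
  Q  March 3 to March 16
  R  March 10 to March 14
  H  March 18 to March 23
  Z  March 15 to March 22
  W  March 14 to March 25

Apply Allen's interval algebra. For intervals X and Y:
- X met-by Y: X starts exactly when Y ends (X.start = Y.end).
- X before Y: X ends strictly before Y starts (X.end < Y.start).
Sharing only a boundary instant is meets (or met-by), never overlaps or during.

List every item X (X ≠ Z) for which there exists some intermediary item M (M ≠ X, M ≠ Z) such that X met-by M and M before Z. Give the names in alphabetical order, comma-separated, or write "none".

Target Z = [March 15, March 22].
Intermediaries M with M before Z: A, R.
Via A — items with X met-by A: none.
Via R — items with X met-by R: W.
Union: W.

W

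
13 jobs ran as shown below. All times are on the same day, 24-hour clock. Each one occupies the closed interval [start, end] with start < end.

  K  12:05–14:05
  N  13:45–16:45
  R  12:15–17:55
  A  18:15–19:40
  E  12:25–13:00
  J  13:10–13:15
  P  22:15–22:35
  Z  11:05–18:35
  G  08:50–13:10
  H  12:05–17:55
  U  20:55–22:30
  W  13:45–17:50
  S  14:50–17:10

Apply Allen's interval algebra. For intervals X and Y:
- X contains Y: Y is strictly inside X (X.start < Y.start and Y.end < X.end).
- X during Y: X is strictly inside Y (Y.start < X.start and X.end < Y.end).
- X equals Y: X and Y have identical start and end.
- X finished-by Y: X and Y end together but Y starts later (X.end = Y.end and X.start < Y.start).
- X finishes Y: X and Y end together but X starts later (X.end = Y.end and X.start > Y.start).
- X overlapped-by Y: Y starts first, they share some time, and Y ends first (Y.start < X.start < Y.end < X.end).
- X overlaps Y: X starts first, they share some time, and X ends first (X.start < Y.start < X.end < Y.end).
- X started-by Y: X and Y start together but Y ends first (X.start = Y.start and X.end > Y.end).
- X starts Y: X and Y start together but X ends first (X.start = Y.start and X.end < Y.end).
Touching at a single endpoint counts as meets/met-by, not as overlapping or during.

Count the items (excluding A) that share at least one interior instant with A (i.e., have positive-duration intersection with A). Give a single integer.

1

Target A = [18:15, 19:40].
E [12:25, 13:00] → before → no.
G [08:50, 13:10] → before → no.
H [12:05, 17:55] → before → no.
J [13:10, 13:15] → before → no.
K [12:05, 14:05] → before → no.
N [13:45, 16:45] → before → no.
P [22:15, 22:35] → after → no.
R [12:15, 17:55] → before → no.
S [14:50, 17:10] → before → no.
U [20:55, 22:30] → after → no.
W [13:45, 17:50] → before → no.
Z [11:05, 18:35] → overlaps → counts.
Total: 1.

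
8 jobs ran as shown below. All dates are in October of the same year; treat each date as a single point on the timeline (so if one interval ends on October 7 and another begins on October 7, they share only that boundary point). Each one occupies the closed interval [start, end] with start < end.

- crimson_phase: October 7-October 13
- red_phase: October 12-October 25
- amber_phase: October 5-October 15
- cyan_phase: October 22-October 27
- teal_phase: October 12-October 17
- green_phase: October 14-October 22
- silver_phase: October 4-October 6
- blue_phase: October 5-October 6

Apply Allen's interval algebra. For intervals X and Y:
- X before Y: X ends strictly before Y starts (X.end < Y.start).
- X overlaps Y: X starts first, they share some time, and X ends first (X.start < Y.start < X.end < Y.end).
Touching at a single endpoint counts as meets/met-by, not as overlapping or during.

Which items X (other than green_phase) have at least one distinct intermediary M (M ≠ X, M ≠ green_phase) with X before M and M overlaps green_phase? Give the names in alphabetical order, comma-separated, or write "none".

Target green_phase = [October 14, October 22].
Intermediaries M with M overlaps green_phase: amber_phase, teal_phase.
Via amber_phase — items with X before amber_phase: none.
Via teal_phase — items with X before teal_phase: blue_phase, silver_phase.
Union: blue_phase, silver_phase.

blue_phase, silver_phase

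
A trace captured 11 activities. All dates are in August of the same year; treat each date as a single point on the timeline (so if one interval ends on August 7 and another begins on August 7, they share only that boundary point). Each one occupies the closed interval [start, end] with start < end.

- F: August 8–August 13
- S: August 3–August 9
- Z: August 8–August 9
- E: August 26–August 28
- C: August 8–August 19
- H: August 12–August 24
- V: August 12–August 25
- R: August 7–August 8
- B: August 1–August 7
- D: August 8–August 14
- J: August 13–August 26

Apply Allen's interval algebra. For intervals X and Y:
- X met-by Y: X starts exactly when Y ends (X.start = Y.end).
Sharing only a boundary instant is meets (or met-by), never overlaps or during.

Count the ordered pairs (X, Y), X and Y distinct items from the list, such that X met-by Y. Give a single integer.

7

Checking all 110 ordered pairs for relation 'met-by'; matching pairs in alphabetical order:
(C, R): C met-by R ✓
(D, R): D met-by R ✓
(E, J): E met-by J ✓
(F, R): F met-by R ✓
(J, F): J met-by F ✓
(R, B): R met-by B ✓
(Z, R): Z met-by R ✓
Count: 7.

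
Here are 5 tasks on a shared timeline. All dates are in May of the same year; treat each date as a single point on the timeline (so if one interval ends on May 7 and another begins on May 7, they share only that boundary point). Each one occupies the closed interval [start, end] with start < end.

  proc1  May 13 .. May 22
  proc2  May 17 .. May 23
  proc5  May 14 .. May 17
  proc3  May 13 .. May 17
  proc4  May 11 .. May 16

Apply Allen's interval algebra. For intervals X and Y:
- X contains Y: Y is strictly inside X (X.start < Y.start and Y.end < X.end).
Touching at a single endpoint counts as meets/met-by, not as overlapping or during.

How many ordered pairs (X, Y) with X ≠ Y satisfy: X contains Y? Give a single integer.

1

Checking all 20 ordered pairs for relation 'contains'; matching pairs in alphabetical order:
(proc1, proc5): proc1 contains proc5 ✓
Count: 1.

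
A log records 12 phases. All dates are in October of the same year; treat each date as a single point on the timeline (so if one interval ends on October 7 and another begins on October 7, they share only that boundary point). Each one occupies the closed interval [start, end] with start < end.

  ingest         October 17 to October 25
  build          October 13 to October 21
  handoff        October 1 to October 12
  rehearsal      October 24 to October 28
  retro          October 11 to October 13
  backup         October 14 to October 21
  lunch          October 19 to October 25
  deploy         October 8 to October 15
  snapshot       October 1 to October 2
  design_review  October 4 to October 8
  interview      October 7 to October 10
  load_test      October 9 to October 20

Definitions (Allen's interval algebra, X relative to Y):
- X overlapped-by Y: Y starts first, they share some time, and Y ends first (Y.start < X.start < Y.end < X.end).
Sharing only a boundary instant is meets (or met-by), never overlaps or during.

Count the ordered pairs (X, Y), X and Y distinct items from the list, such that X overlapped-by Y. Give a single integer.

19

Checking all 132 ordered pairs for relation 'overlapped-by'; matching pairs in alphabetical order:
(backup, deploy): backup overlapped-by deploy ✓
(backup, load_test): backup overlapped-by load_test ✓
(build, deploy): build overlapped-by deploy ✓
(build, load_test): build overlapped-by load_test ✓
(deploy, handoff): deploy overlapped-by handoff ✓
(deploy, interview): deploy overlapped-by interview ✓
(ingest, backup): ingest overlapped-by backup ✓
(ingest, build): ingest overlapped-by build ✓
(ingest, load_test): ingest overlapped-by load_test ✓
(interview, design_review): interview overlapped-by design_review ✓
(load_test, deploy): load_test overlapped-by deploy ✓
(load_test, handoff): load_test overlapped-by handoff ✓
(load_test, interview): load_test overlapped-by interview ✓
(lunch, backup): lunch overlapped-by backup ✓
(lunch, build): lunch overlapped-by build ✓
(lunch, load_test): lunch overlapped-by load_test ✓
(rehearsal, ingest): rehearsal overlapped-by ingest ✓
(rehearsal, lunch): rehearsal overlapped-by lunch ✓
(retro, handoff): retro overlapped-by handoff ✓
Count: 19.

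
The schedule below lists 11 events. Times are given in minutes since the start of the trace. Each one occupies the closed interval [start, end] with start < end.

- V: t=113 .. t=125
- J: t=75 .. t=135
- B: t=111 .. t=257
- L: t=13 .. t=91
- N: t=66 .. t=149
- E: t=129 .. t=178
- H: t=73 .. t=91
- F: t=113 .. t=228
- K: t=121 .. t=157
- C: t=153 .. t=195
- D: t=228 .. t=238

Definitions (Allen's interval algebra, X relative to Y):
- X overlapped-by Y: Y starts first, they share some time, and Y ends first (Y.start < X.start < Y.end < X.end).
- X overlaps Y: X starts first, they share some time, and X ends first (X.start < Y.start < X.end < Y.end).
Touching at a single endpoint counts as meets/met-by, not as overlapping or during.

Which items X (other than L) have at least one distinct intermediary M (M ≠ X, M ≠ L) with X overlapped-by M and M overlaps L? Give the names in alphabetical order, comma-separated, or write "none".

none

Target L = [t=13, t=91].
Intermediaries M with M overlaps L: none.
Union: none.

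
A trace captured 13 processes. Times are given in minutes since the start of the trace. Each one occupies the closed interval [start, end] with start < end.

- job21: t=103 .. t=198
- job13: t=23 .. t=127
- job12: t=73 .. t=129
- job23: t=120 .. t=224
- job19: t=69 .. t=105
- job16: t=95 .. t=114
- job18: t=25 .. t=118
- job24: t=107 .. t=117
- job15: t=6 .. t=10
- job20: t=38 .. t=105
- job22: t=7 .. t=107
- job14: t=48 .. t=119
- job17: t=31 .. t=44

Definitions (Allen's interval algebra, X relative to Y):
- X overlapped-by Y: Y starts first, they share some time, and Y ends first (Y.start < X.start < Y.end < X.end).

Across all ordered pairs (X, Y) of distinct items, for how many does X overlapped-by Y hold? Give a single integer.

28

Checking all 156 ordered pairs for relation 'overlapped-by'; matching pairs in alphabetical order:
(job12, job13): job12 overlapped-by job13 ✓
(job12, job14): job12 overlapped-by job14 ✓
(job12, job18): job12 overlapped-by job18 ✓
(job12, job19): job12 overlapped-by job19 ✓
(job12, job20): job12 overlapped-by job20 ✓
(job12, job22): job12 overlapped-by job22 ✓
(job13, job22): job13 overlapped-by job22 ✓
(job14, job18): job14 overlapped-by job18 ✓
(job14, job20): job14 overlapped-by job20 ✓
(job14, job22): job14 overlapped-by job22 ✓
(job16, job19): job16 overlapped-by job19 ✓
(job16, job20): job16 overlapped-by job20 ✓
(job16, job22): job16 overlapped-by job22 ✓
(job18, job22): job18 overlapped-by job22 ✓
(job20, job17): job20 overlapped-by job17 ✓
(job21, job12): job21 overlapped-by job12 ✓
(job21, job13): job21 overlapped-by job13 ✓
(job21, job14): job21 overlapped-by job14 ✓
(job21, job16): job21 overlapped-by job16 ✓
(job21, job18): job21 overlapped-by job18 ✓
(job21, job19): job21 overlapped-by job19 ✓
(job21, job20): job21 overlapped-by job20 ✓
(job21, job22): job21 overlapped-by job22 ✓
(job22, job15): job22 overlapped-by job15 ✓
... plus 4 further pairs not listed.
Count: 28.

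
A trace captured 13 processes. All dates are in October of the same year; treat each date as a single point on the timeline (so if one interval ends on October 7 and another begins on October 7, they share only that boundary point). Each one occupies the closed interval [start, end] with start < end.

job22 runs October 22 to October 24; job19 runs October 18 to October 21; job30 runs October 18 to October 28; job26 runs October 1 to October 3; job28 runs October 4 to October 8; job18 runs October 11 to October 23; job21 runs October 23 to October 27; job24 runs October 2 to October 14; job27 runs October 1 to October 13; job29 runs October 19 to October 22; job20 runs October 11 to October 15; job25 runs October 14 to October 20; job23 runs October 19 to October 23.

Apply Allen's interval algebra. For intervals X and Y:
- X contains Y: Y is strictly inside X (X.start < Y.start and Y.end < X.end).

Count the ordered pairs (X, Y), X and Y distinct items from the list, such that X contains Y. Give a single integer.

9

Checking all 156 ordered pairs for relation 'contains'; matching pairs in alphabetical order:
(job18, job19): job18 contains job19 ✓
(job18, job25): job18 contains job25 ✓
(job18, job29): job18 contains job29 ✓
(job24, job28): job24 contains job28 ✓
(job27, job28): job27 contains job28 ✓
(job30, job21): job30 contains job21 ✓
(job30, job22): job30 contains job22 ✓
(job30, job23): job30 contains job23 ✓
(job30, job29): job30 contains job29 ✓
Count: 9.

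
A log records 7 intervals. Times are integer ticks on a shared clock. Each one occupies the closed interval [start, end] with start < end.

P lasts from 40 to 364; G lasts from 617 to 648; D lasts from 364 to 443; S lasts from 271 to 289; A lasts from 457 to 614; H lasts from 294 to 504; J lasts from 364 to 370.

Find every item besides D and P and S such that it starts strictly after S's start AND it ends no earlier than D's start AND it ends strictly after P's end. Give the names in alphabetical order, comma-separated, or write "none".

A, G, H, J

Conditions: its start is strictly after S's start (X.start > 271) AND its end is no earlier than D's start (X.end >= 364) AND its end is strictly after P's end (X.end > 364).
A: start 457 > 271? ✓; end 614 >= 364? ✓; end 614 > 364? ✓ → yes.
G: start 617 > 271? ✓; end 648 >= 364? ✓; end 648 > 364? ✓ → yes.
H: start 294 > 271? ✓; end 504 >= 364? ✓; end 504 > 364? ✓ → yes.
J: start 364 > 271? ✓; end 370 >= 364? ✓; end 370 > 364? ✓ → yes.
Result: A, G, H, J.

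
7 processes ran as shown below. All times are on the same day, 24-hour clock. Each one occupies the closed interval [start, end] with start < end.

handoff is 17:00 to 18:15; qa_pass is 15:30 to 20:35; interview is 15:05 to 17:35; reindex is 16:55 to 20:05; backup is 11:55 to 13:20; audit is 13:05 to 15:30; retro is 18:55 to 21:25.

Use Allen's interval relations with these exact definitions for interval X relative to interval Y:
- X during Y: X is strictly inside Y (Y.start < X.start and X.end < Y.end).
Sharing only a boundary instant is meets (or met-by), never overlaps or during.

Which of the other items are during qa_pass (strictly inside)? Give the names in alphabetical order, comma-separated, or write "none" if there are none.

handoff, reindex

Target qa_pass = [15:30, 20:35].
audit [13:05, 15:30] → meets → no.
backup [11:55, 13:20] → before → no.
handoff [17:00, 18:15] → during → yes.
interview [15:05, 17:35] → overlaps → no.
reindex [16:55, 20:05] → during → yes.
retro [18:55, 21:25] → overlapped-by → no.
Result: handoff, reindex.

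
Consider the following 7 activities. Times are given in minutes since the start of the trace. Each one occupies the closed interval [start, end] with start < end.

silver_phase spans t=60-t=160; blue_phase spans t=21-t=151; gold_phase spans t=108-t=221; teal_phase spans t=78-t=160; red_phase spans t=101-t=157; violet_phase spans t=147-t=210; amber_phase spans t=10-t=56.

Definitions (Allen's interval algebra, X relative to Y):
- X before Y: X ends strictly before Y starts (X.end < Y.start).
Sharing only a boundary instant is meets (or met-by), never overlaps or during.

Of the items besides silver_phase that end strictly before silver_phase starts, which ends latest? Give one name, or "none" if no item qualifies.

Target silver_phase = [t=60, t=160].
amber_phase [t=10, t=56] → before → candidate.
blue_phase [t=21, t=151] → overlaps → excluded.
gold_phase [t=108, t=221] → overlapped-by → excluded.
red_phase [t=101, t=157] → during → excluded.
teal_phase [t=78, t=160] → finishes → excluded.
violet_phase [t=147, t=210] → overlapped-by → excluded.
Among candidates, latest end is t=56 → amber_phase.

amber_phase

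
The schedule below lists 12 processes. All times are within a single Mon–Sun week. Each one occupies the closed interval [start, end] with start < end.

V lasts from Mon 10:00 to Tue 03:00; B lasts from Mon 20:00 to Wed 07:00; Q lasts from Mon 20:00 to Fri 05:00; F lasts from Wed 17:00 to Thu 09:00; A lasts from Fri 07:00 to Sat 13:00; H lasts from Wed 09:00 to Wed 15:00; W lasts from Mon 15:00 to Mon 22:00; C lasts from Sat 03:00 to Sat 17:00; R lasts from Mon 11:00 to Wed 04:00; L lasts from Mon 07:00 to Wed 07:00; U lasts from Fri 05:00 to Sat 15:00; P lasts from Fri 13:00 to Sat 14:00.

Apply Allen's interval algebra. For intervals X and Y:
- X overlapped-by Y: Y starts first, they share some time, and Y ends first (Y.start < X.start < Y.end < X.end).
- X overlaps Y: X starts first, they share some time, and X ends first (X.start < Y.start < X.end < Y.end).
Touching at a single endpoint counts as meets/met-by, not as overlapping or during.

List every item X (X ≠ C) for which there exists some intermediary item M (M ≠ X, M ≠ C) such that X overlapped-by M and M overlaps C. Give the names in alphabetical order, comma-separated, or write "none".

P

Target C = [Sat 03:00, Sat 17:00].
Intermediaries M with M overlaps C: A, P, U.
Via A — items with X overlapped-by A: P.
Via P — items with X overlapped-by P: none.
Via U — items with X overlapped-by U: none.
Union: P.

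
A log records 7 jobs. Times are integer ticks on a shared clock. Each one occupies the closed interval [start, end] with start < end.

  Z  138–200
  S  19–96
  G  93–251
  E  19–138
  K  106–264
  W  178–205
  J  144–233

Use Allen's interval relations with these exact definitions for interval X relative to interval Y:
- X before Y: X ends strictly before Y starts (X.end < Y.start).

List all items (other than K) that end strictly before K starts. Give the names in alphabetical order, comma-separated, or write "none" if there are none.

S

Target K = [106, 264].
E [19, 138] → overlaps → no.
G [93, 251] → overlaps → no.
J [144, 233] → during → no.
S [19, 96] → before → yes.
W [178, 205] → during → no.
Z [138, 200] → during → no.
Result: S.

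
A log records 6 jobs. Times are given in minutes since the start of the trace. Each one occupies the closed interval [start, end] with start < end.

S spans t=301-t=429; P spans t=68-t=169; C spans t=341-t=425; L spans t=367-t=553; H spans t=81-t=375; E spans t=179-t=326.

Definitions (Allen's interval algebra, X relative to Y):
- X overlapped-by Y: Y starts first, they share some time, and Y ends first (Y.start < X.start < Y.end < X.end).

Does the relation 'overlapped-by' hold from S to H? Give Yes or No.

Yes

S = [t=301, t=429], H = [t=81, t=375].
Actual relation of S to H: overlapped-by.
Asked whether 'overlapped-by' holds → Yes.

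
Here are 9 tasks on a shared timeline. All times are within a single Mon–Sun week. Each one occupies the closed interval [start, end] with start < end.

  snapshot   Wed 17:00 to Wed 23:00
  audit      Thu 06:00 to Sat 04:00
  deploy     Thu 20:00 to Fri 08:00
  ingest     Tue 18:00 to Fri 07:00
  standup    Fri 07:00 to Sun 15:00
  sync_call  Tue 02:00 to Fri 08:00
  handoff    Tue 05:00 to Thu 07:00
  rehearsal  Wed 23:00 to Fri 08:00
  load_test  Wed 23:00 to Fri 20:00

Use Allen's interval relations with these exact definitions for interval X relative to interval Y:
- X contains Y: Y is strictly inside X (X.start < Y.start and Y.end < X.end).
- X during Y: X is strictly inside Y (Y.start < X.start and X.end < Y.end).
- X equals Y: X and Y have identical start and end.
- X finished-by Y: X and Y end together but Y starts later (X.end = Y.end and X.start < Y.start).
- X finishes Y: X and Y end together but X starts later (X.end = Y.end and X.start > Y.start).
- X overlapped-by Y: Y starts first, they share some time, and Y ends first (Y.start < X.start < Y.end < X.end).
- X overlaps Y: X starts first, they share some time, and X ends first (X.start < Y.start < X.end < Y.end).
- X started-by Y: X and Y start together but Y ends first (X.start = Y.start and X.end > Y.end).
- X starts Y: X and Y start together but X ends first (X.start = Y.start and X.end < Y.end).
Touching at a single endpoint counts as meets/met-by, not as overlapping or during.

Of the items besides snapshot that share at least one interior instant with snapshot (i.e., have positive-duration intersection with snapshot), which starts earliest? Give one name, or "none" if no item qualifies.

Target snapshot = [Wed 17:00, Wed 23:00].
audit [Thu 06:00, Sat 04:00] → after → excluded.
deploy [Thu 20:00, Fri 08:00] → after → excluded.
handoff [Tue 05:00, Thu 07:00] → contains → candidate.
ingest [Tue 18:00, Fri 07:00] → contains → candidate.
load_test [Wed 23:00, Fri 20:00] → met-by → excluded.
rehearsal [Wed 23:00, Fri 08:00] → met-by → excluded.
standup [Fri 07:00, Sun 15:00] → after → excluded.
sync_call [Tue 02:00, Fri 08:00] → contains → candidate.
Among candidates, earliest start is Tue 02:00 → sync_call.

sync_call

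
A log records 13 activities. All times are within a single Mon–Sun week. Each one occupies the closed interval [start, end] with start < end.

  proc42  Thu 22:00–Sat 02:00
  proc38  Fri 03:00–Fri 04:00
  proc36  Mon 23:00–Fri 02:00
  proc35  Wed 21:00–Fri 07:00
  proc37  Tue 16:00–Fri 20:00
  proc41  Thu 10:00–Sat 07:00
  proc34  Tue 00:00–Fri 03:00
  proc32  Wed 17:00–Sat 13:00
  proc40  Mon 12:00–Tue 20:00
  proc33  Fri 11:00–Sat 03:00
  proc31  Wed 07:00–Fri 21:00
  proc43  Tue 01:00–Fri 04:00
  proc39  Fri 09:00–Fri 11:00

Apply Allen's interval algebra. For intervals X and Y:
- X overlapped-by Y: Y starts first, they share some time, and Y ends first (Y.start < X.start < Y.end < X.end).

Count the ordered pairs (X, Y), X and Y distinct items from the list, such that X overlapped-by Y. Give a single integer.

Checking all 156 ordered pairs for relation 'overlapped-by'; matching pairs in alphabetical order:
(proc31, proc34): proc31 overlapped-by proc34 ✓
(proc31, proc36): proc31 overlapped-by proc36 ✓
(proc31, proc37): proc31 overlapped-by proc37 ✓
(proc31, proc43): proc31 overlapped-by proc43 ✓
(proc32, proc31): proc32 overlapped-by proc31 ✓
(proc32, proc34): proc32 overlapped-by proc34 ✓
(proc32, proc36): proc32 overlapped-by proc36 ✓
(proc32, proc37): proc32 overlapped-by proc37 ✓
(proc32, proc43): proc32 overlapped-by proc43 ✓
(proc33, proc31): proc33 overlapped-by proc31 ✓
(proc33, proc37): proc33 overlapped-by proc37 ✓
(proc33, proc42): proc33 overlapped-by proc42 ✓
(proc34, proc36): proc34 overlapped-by proc36 ✓
(proc34, proc40): proc34 overlapped-by proc40 ✓
(proc35, proc34): proc35 overlapped-by proc34 ✓
(proc35, proc36): proc35 overlapped-by proc36 ✓
(proc35, proc43): proc35 overlapped-by proc43 ✓
(proc36, proc40): proc36 overlapped-by proc40 ✓
(proc37, proc34): proc37 overlapped-by proc34 ✓
(proc37, proc36): proc37 overlapped-by proc36 ✓
(proc37, proc40): proc37 overlapped-by proc40 ✓
(proc37, proc43): proc37 overlapped-by proc43 ✓
(proc41, proc31): proc41 overlapped-by proc31 ✓
(proc41, proc34): proc41 overlapped-by proc34 ✓
... plus 13 further pairs not listed.
Count: 37.

37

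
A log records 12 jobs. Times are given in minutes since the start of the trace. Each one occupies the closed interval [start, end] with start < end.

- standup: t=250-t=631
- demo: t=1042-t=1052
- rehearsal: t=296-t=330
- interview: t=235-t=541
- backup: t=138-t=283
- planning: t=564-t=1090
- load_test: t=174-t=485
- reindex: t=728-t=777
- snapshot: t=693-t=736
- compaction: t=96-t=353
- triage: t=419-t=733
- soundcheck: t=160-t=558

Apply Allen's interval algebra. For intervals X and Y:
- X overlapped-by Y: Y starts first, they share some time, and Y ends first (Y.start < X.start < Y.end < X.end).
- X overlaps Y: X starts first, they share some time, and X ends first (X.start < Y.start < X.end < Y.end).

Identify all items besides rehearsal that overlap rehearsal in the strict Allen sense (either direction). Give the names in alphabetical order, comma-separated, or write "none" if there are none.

Target rehearsal = [t=296, t=330].
backup [t=138, t=283] → before → no.
compaction [t=96, t=353] → contains → no.
demo [t=1042, t=1052] → after → no.
interview [t=235, t=541] → contains → no.
load_test [t=174, t=485] → contains → no.
planning [t=564, t=1090] → after → no.
reindex [t=728, t=777] → after → no.
snapshot [t=693, t=736] → after → no.
soundcheck [t=160, t=558] → contains → no.
standup [t=250, t=631] → contains → no.
triage [t=419, t=733] → after → no.
Result: none.

none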